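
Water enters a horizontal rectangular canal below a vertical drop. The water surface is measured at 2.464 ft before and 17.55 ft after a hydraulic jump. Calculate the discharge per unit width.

q = 118.0 ft²/s

For a rectangular channel the momentum equation gives q² = ½·g·y₁·y₂·(y₁ + y₂) = ½×32.2×2.464×17.55×20.01 = 13934.
q = √13934 = 118.0 ft²/s.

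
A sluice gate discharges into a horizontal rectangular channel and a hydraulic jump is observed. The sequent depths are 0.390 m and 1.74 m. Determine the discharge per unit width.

For a rectangular channel the momentum equation gives q² = ½·g·y₁·y₂·(y₁ + y₂) = ½×9.81×0.390×1.74×2.13 = 7.09.
q = √7.09 = 2.66 m²/s.

q = 2.66 m²/s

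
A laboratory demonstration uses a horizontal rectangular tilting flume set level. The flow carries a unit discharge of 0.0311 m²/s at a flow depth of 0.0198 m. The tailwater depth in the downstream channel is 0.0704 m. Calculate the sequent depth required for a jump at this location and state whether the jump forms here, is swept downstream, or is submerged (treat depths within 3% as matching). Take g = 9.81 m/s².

y₂ = 0.0904 m; the jump is swept downstream

V₁ = q/y₁ = 0.0311/0.0198 = 1.57 m/s. Fr₁ = V₁/√(g·y₁) = 1.57/√(9.81×0.0198) = 3.56.
By Bélanger, y₂/y₁ = ½[√(1 + 8Fr₁²) − 1] = ½[√102.6 − 1] = 4.56.
y₂ = 4.56 × 0.0198 = 0.0904 m.
Tailwater y_tw = 0.0704 m: y_tw < y₂, so the jump is swept downstream.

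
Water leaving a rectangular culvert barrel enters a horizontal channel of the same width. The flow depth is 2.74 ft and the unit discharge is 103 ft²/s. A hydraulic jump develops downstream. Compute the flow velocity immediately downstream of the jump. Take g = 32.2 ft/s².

V₁ = q/y₁ = 103/2.74 = 37.6 ft/s. Fr₁ = V₁/√(g·y₁) = 37.6/√(32.2×2.74) = 4.00.
Sequent-depth ratio: y₂/y₁ = ½[√(1 + 8Fr₁²) − 1] = ½[√129.1 − 1] = 5.18.
y₂ = 5.18 × 2.74 = 14.2 ft.
V₂ = q/y₂ = 103/14.2 = 7.25 ft/s.

V₂ = 7.25 ft/s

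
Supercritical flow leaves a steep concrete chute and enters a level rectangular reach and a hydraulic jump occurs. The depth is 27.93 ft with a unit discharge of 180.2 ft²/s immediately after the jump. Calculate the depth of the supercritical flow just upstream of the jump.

y₁ = 2.382 ft

V₂ = q/y₂ = 180.2/27.93 = 6.452 ft/s; Fr₂ = V₂/√(g·y₂) = 0.2151.
Applying the sequent-depth relation in reverse, y₁/y₂ = ½[√(1 + 8Fr₂²) − 1] = ½[√1.3703 − 1] = 0.08529.
y₁ = 0.08529 × 27.93 = 2.382 ft.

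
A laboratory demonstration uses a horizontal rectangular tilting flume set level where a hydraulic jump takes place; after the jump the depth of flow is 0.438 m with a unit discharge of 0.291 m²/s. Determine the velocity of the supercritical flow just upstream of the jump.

V₂ = q/y₂ = 0.291/0.438 = 0.664 m/s; Fr₂ = V₂/√(g·y₂) = 0.321.
From the momentum equation (using Fr₂), y₁/y₂ = ½[√(1 + 8Fr₂²) − 1] = ½[√1.822 − 1] = 0.175.
y₁ = 0.175 × 0.438 = 0.0766 m.
V₁ = q/y₁ = 0.291/0.0766 = 3.80 m/s.

V₁ = 3.80 m/s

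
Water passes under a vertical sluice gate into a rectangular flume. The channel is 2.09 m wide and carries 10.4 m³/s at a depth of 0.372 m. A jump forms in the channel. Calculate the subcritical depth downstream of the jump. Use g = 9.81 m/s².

y₂ = 3.50 m

q = Q/b = 10.4/2.09 = 4.98 m²/s; V₁ = q/y₁ = 13.4 m/s. Fr₁ = V₁/√(g·y₁) = 7.00.
Conjugate-depth relation: y₂/y₁ = ½[√(1 + 8Fr₁²) − 1] = ½[√393.3 − 1] = 9.42.
y₂ = 9.42 × 0.372 = 3.50 m.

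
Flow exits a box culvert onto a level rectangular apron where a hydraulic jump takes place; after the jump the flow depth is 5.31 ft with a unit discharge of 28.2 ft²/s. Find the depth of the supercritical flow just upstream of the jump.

y₁ = 1.39 ft

V₂ = q/y₂ = 28.2/5.31 = 5.31 ft/s; Fr₂ = V₂/√(g·y₂) = 0.406.
From the momentum equation (using Fr₂), y₁/y₂ = ½[√(1 + 8Fr₂²) − 1] = ½[√2.320 − 1] = 0.262.
y₁ = 0.262 × 5.31 = 1.39 ft.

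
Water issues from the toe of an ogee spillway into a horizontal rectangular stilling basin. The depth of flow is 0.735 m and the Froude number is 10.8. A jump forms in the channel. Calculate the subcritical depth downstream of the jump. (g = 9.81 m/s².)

y₂ = 10.9 m

Fr₁ = 10.8 (given).
From the momentum equation for a rectangular channel, y₂/y₁ = ½[√(1 + 8Fr₁²) − 1] = ½[√934.1 − 1] = 14.8.
y₂ = 14.8 × 0.735 = 10.9 m.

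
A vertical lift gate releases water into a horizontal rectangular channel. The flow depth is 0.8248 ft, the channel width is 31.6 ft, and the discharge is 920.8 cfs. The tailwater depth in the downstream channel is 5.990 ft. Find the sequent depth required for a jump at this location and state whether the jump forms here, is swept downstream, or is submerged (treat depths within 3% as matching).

y₂ = 7.595 ft; the jump is swept downstream

q = Q/b = 920.8/31.6 = 29.14 ft²/s; V₁ = q/y₁ = 35.33 ft/s. Fr₁ = V₁/√(g·y₁) = 6.855.
From the momentum equation for a rectangular channel, y₂/y₁ = ½[√(1 + 8Fr₁²) − 1] = ½[√376.96 − 1] = 9.208.
y₂ = 9.208 × 0.8248 = 7.595 ft.
Tailwater y_tw = 5.990 ft: y_tw < y₂, so the jump is swept downstream.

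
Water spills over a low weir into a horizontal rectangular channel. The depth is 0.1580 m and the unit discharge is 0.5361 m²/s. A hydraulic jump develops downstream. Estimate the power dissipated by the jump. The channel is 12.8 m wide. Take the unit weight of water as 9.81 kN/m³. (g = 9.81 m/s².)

P = 10.67 kW

V₁ = q/y₁ = 0.5361/0.1580 = 3.393 m/s. Fr₁ = V₁/√(g·y₁) = 3.393/√(9.81×0.1580) = 2.725.
From the momentum equation for a rectangular channel, y₂/y₁ = ½[√(1 + 8Fr₁²) − 1] = ½[√60.421 − 1] = 3.387.
y₂ = 3.387 × 0.1580 = 0.5351 m.
Head loss: ΔE = (y₂ − y₁)³/(4y₁y₂) = (0.5351 − 0.1580)³/(4×0.1580×0.5351) = 0.05361/0.3382 = 0.1585 m.
Q = q·b = 0.5361 × 12.8 = 6.862 m³/s. P = γ·Q·ΔE = 9.81 × 6.862 × 0.1585 = 10.67 kW.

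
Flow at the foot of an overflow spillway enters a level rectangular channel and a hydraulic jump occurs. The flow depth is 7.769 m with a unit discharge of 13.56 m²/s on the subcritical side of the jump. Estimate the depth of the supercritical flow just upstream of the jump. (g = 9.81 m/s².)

V₂ = q/y₂ = 13.56/7.769 = 1.745 m/s; Fr₂ = V₂/√(g·y₂) = 0.1999.
From the momentum equation (using Fr₂), y₁/y₂ = ½[√(1 + 8Fr₂²) − 1] = ½[√1.3198 − 1] = 0.07441.
y₁ = 0.07441 × 7.769 = 0.5781 m.

y₁ = 0.5781 m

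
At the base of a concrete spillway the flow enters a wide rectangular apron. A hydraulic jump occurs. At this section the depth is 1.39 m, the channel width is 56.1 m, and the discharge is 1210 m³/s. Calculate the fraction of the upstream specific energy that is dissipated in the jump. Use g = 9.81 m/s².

q = Q/b = 1210/56.1 = 21.6 m²/s; V₁ = q/y₁ = 15.5 m/s. Fr₁ = V₁/√(g·y₁) = 4.20.
From the momentum equation for a rectangular channel, y₂/y₁ = ½[√(1 + 8Fr₁²) − 1] = ½[√142.3 − 1] = 5.46.
y₂ = 5.46 × 1.39 = 7.59 m.
E₁ = y₁ + V₁²/2g = 13.7 m. ΔE = (y₂ − y₁)³/(4y₁y₂) = 5.66 m. ΔE/E₁ = 5.66/13.7 = 0.414.

ΔE/E₁ = 0.414 (41.4%)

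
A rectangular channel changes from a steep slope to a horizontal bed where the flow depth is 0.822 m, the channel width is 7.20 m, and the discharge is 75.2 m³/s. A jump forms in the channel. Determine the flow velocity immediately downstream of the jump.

q = Q/b = 75.2/7.20 = 10.4 m²/s; V₁ = q/y₁ = 12.7 m/s. Fr₁ = V₁/√(g·y₁) = 4.47.
Sequent-depth ratio: y₂/y₁ = ½[√(1 + 8Fr₁²) − 1] = ½[√161.2 − 1] = 5.85.
y₂ = 5.85 × 0.822 = 4.81 m.
V₂ = q/y₂ = 10.4/4.81 = 2.17 m/s.

V₂ = 2.17 m/s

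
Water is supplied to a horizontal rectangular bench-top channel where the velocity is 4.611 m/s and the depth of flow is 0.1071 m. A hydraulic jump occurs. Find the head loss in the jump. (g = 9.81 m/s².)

Fr₁ = V₁/√(g·y₁) = 4.611/√(9.81×0.1071) = 4.498.
Sequent-depth ratio: y₂/y₁ = ½[√(1 + 8Fr₁²) − 1] = ½[√162.89 − 1] = 5.881.
y₂ = 5.881 × 0.1071 = 0.6299 m.
Head loss: ΔE = (y₂ − y₁)³/(4y₁y₂) = (0.6299 − 0.1071)³/(4×0.1071×0.6299) = 0.1429/0.2698 = 0.5295 m.

ΔE = 0.5295 m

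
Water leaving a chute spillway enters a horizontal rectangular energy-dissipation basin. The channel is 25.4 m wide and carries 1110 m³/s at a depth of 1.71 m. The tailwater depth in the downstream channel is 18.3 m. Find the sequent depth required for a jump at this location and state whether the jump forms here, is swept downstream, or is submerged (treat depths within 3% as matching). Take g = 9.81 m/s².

y₂ = 14.3 m; the jump is submerged

q = Q/b = 1110/25.4 = 43.7 m²/s; V₁ = q/y₁ = 25.6 m/s. Fr₁ = V₁/√(g·y₁) = 6.24.
Bélanger equation: y₂/y₁ = ½[√(1 + 8Fr₁²) − 1] = ½[√312.5 − 1] = 8.34.
y₂ = 8.34 × 1.71 = 14.3 m.
Tailwater y_tw = 18.3 m: y_tw > y₂, so the jump is submerged.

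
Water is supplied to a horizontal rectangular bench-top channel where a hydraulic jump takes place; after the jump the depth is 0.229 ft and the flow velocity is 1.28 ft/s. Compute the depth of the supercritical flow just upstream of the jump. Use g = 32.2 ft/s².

Fr₂ = V₂/√(g·y₂) = 1.28/√(32.2×0.229) = 0.471.
The Bélanger relation is symmetric: y₁/y₂ = ½[√(1 + 8Fr₂²) − 1] = ½[√2.778 − 1] = 0.333.
y₁ = 0.333 × 0.229 = 0.0763 ft.

y₁ = 0.0763 ft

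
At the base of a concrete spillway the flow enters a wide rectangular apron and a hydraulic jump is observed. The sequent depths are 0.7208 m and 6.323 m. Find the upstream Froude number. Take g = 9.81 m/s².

Fr₁ = 6.547

For a rectangular channel the momentum equation gives q² = ½·g·y₁·y₂·(y₁ + y₂) = ½×9.81×0.7208×6.323×7.044 = 157.5.
q = √157.5 = 12.55 m²/s.
V₁ = q/y₁ = 17.41 m/s; Fr₁ = V₁/√(g·y₁) = 6.547.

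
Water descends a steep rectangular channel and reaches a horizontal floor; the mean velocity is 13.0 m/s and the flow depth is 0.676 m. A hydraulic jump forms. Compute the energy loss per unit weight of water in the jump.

Fr₁ = V₁/√(g·y₁) = 13.0/√(9.81×0.676) = 5.05.
Conjugate-depth relation: y₂/y₁ = ½[√(1 + 8Fr₁²) − 1] = ½[√204.9 − 1] = 6.66.
y₂ = 6.66 × 0.676 = 4.50 m.
q = V₁·y₁ = 13.0 × 0.676 = 8.79 m²/s. V₂ = q/y₂ = 8.79/4.50 = 1.95 m/s. E₁ = y₁ + V₁²/2g = 9.29 m; E₂ = y₂ + V₂²/2g = 4.69 m. ΔE = E₁ − E₂ = 4.60 m.

ΔE = 4.60 m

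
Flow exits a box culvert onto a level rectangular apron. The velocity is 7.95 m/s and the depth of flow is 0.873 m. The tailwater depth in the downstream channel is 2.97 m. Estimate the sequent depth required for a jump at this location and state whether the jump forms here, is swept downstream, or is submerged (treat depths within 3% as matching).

Fr₁ = V₁/√(g·y₁) = 7.95/√(9.81×0.873) = 2.72.
Sequent-depth ratio: y₂/y₁ = ½[√(1 + 8Fr₁²) − 1] = ½[√60.04 − 1] = 3.37.
y₂ = 3.37 × 0.873 = 2.95 m.
Tailwater y_tw = 2.97 m: y_tw ≈ y₂, so the jump forms here.

y₂ = 2.95 m; the jump forms here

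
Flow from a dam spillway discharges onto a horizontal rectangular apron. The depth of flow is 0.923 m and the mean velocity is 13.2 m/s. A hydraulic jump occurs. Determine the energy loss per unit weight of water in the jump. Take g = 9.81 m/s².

ΔE = 4.25 m

Fr₁ = V₁/√(g·y₁) = 13.2/√(9.81×0.923) = 4.39.
Conjugate-depth relation: y₂/y₁ = ½[√(1 + 8Fr₁²) − 1] = ½[√154.9 − 1] = 5.72.
y₂ = 5.72 × 0.923 = 5.28 m.
Head loss: ΔE = (y₂ − y₁)³/(4y₁y₂) = (5.28 − 0.923)³/(4×0.923×5.28) = 82.9/19.5 = 4.25 m.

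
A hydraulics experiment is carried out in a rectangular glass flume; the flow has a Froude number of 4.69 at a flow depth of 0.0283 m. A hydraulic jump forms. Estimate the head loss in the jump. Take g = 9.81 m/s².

Fr₁ = 4.69 (given).
By Bélanger, y₂/y₁ = ½[√(1 + 8Fr₁²) − 1] = ½[√177.0 − 1] = 6.15.
y₂ = 6.15 × 0.0283 = 0.174 m.
Head loss: ΔE = (y₂ − y₁)³/(4y₁y₂) = (0.174 − 0.0283)³/(4×0.0283×0.174) = 0.00310/0.0197 = 0.157 m.

ΔE = 0.157 m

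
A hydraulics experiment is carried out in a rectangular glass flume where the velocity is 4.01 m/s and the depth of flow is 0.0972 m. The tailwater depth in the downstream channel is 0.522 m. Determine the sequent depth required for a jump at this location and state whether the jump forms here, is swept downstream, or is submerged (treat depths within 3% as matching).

y₂ = 0.518 m; the jump forms here

Fr₁ = V₁/√(g·y₁) = 4.01/√(9.81×0.0972) = 4.11.
By Bélanger, y₂/y₁ = ½[√(1 + 8Fr₁²) − 1] = ½[√135.9 − 1] = 5.33.
y₂ = 5.33 × 0.0972 = 0.518 m.
Tailwater y_tw = 0.522 m: y_tw ≈ y₂, so the jump forms here.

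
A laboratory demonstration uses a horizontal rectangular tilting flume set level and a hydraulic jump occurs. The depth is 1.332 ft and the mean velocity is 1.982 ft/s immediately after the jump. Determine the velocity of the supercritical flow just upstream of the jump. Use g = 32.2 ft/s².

V₁ = 12.53 ft/s

Fr₂ = V₂/√(g·y₂) = 1.982/√(32.2×1.332) = 0.3026.
Since the conjugate-depth ratio holds either way, y₁/y₂ = ½[√(1 + 8Fr₂²) − 1] = ½[√1.7327 − 1] = 0.1582.
y₁ = 0.1582 × 1.332 = 0.2107 ft.
V₁ = q/y₁ = 2.640/0.2107 = 12.53 ft/s.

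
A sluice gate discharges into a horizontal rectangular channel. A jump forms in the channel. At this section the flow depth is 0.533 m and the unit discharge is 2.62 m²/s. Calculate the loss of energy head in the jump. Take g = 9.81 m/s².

V₁ = q/y₁ = 2.62/0.533 = 4.92 m/s. Fr₁ = V₁/√(g·y₁) = 4.92/√(9.81×0.533) = 2.15.
From the momentum equation for a rectangular channel, y₂/y₁ = ½[√(1 + 8Fr₁²) − 1] = ½[√37.97 − 1] = 2.58.
y₂ = 2.58 × 0.533 = 1.38 m.
V₂ = q/y₂ = 2.62/1.38 = 1.90 m/s. E₁ = y₁ + V₁²/2g = 1.76 m; E₂ = y₂ + V₂²/2g = 1.56 m. ΔE = E₁ − E₂ = 0.204 m.

ΔE = 0.204 m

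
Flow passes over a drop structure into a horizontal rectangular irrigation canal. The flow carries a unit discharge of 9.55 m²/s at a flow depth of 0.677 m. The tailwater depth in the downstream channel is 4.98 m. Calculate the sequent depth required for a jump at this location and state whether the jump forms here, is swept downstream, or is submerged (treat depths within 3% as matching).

y₂ = 4.91 m; the jump forms here

V₁ = q/y₁ = 9.55/0.677 = 14.1 m/s. Fr₁ = V₁/√(g·y₁) = 14.1/√(9.81×0.677) = 5.47.
From the momentum equation for a rectangular channel, y₂/y₁ = ½[√(1 + 8Fr₁²) − 1] = ½[√240.7 − 1] = 7.26.
y₂ = 7.26 × 0.677 = 4.91 m.
Tailwater y_tw = 4.98 m: y_tw ≈ y₂, so the jump forms here.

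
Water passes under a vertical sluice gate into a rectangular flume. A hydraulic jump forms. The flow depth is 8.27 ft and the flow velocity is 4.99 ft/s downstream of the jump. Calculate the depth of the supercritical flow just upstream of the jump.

Fr₂ = V₂/√(g·y₂) = 4.99/√(32.2×8.27) = 0.306.
The Bélanger relation is symmetric: y₁/y₂ = ½[√(1 + 8Fr₂²) − 1] = ½[√1.748 − 1] = 0.161.
y₁ = 0.161 × 8.27 = 1.33 ft.

y₁ = 1.33 ft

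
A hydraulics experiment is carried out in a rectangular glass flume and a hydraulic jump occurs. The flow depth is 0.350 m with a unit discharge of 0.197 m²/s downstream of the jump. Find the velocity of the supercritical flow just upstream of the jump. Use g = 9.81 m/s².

V₁ = 3.54 m/s

V₂ = q/y₂ = 0.197/0.350 = 0.563 m/s; Fr₂ = V₂/√(g·y₂) = 0.304.
Since the conjugate-depth ratio holds either way, y₁/y₂ = ½[√(1 + 8Fr₂²) − 1] = ½[√1.738 − 1] = 0.159.
y₁ = 0.159 × 0.350 = 0.0557 m.
V₁ = q/y₁ = 0.197/0.0557 = 3.54 m/s.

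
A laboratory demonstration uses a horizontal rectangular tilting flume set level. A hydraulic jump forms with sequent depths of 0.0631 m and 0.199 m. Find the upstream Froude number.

For a rectangular channel the momentum equation gives q² = ½·g·y₁·y₂·(y₁ + y₂) = ½×9.81×0.0631×0.199×0.262 = 0.0161.
q = √0.0161 = 0.127 m²/s.
V₁ = q/y₁ = 2.01 m/s; Fr₁ = V₁/√(g·y₁) = 2.56.

Fr₁ = 2.56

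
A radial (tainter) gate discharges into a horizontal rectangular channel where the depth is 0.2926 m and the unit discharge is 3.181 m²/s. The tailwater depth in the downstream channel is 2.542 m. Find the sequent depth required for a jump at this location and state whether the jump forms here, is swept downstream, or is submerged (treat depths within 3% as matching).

y₂ = 2.513 m; the jump forms here

V₁ = q/y₁ = 3.181/0.2926 = 10.87 m/s. Fr₁ = V₁/√(g·y₁) = 10.87/√(9.81×0.2926) = 6.417.
From the momentum equation for a rectangular channel, y₂/y₁ = ½[√(1 + 8Fr₁²) − 1] = ½[√330.40 − 1] = 8.588.
y₂ = 8.588 × 0.2926 = 2.513 m.
Tailwater y_tw = 2.542 m: y_tw ≈ y₂, so the jump forms here.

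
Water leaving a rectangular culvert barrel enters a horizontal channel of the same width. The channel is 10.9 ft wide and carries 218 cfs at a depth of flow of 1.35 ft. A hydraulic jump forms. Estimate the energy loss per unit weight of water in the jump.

ΔE = 0.629 ft

q = Q/b = 218/10.9 = 20.0 ft²/s; V₁ = q/y₁ = 14.8 ft/s. Fr₁ = V₁/√(g·y₁) = 2.25.
By Bélanger, y₂/y₁ = ½[√(1 + 8Fr₁²) − 1] = ½[√41.39 − 1] = 2.72.
y₂ = 2.72 × 1.35 = 3.67 ft.
V₂ = q/y₂ = 20.0/3.67 = 5.45 ft/s. E₁ = y₁ + V₁²/2g = 4.76 ft; E₂ = y₂ + V₂²/2g = 4.13 ft. ΔE = E₁ − E₂ = 0.629 ft.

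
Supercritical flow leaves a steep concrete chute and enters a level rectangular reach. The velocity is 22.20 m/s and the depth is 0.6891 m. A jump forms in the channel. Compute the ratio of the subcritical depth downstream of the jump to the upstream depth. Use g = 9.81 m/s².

Fr₁ = V₁/√(g·y₁) = 22.20/√(9.81×0.6891) = 8.538.
Sequent-depth ratio: y₂/y₁ = ½[√(1 + 8Fr₁²) − 1] = ½[√584.24 − 1] = 11.59.

y₂/y₁ = 11.59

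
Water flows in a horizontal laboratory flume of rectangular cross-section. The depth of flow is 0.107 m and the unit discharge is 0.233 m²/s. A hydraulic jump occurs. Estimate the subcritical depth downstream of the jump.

V₁ = q/y₁ = 0.233/0.107 = 2.18 m/s. Fr₁ = V₁/√(g·y₁) = 2.18/√(9.81×0.107) = 2.13.
Bélanger equation: y₂/y₁ = ½[√(1 + 8Fr₁²) − 1] = ½[√37.14 − 1] = 2.55.
y₂ = 2.55 × 0.107 = 0.273 m.

y₂ = 0.273 m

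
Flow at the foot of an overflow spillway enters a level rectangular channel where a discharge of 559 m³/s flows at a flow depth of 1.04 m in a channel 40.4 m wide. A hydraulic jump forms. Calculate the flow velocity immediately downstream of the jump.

q = Q/b = 559/40.4 = 13.8 m²/s; V₁ = q/y₁ = 13.3 m/s. Fr₁ = V₁/√(g·y₁) = 4.17.
Conjugate-depth relation: y₂/y₁ = ½[√(1 + 8Fr₁²) − 1] = ½[√139.8 − 1] = 5.41.
y₂ = 5.41 × 1.04 = 5.63 m.
V₂ = q/y₂ = 13.8/5.63 = 2.46 m/s.

V₂ = 2.46 m/s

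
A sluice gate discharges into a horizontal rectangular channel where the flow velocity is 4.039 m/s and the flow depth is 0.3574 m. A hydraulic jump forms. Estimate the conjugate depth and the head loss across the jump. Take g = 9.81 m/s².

Fr₁ = V₁/√(g·y₁) = 4.039/√(9.81×0.3574) = 2.157.
From the momentum equation for a rectangular channel, y₂/y₁ = ½[√(1 + 8Fr₁²) − 1] = ½[√38.223 − 1] = 2.591.
y₂ = 2.591 × 0.3574 = 0.9261 m.
q = V₁·y₁ = 4.039 × 0.3574 = 1.444 m²/s. V₂ = q/y₂ = 1.444/0.9261 = 1.559 m/s. E₁ = y₁ + V₁²/2g = 1.189 m; E₂ = y₂ + V₂²/2g = 1.050 m. ΔE = E₁ − E₂ = 0.1389 m.

y₂ = 0.9261 m; ΔE = 0.1389 m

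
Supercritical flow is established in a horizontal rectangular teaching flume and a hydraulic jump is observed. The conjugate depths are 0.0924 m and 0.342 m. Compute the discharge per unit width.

For a rectangular channel the momentum equation gives q² = ½·g·y₁·y₂·(y₁ + y₂) = ½×9.81×0.0924×0.342×0.434 = 0.0673.
q = √0.0673 = 0.259 m²/s.

q = 0.259 m²/s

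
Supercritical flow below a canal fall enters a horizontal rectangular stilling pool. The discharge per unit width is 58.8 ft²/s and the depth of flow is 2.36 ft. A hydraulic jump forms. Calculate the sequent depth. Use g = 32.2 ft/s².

y₂ = 8.43 ft

V₁ = q/y₁ = 58.8/2.36 = 24.9 ft/s. Fr₁ = V₁/√(g·y₁) = 24.9/√(32.2×2.36) = 2.86.
By Bélanger, y₂/y₁ = ½[√(1 + 8Fr₁²) − 1] = ½[√66.35 − 1] = 3.57.
y₂ = 3.57 × 2.36 = 8.43 ft.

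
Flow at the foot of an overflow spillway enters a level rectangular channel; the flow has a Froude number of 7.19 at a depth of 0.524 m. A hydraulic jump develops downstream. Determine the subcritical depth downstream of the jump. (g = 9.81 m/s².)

Fr₁ = 7.19 (given).
Sequent-depth ratio: y₂/y₁ = ½[√(1 + 8Fr₁²) − 1] = ½[√414.6 − 1] = 9.68.
y₂ = 9.68 × 0.524 = 5.07 m.

y₂ = 5.07 m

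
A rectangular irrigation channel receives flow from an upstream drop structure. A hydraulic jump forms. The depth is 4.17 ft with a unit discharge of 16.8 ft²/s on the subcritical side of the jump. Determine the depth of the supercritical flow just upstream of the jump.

y₁ = 0.839 ft

V₂ = q/y₂ = 16.8/4.17 = 4.03 ft/s; Fr₂ = V₂/√(g·y₂) = 0.348.
Since the conjugate-depth ratio holds either way, y₁/y₂ = ½[√(1 + 8Fr₂²) − 1] = ½[√1.967 − 1] = 0.201.
y₁ = 0.201 × 4.17 = 0.839 ft.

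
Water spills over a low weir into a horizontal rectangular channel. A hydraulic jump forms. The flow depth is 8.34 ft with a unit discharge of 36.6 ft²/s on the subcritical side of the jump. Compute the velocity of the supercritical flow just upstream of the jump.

V₂ = q/y₂ = 36.6/8.34 = 4.39 ft/s; Fr₂ = V₂/√(g·y₂) = 0.268.
The Bélanger relation is symmetric: y₁/y₂ = ½[√(1 + 8Fr₂²) − 1] = ½[√1.574 − 1] = 0.127.
y₁ = 0.127 × 8.34 = 1.06 ft.
V₁ = q/y₁ = 36.6/1.06 = 34.5 ft/s.

V₁ = 34.5 ft/s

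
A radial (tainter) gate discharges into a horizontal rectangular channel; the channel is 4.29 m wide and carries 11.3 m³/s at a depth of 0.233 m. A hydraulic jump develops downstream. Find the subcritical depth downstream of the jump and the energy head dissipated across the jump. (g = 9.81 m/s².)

y₂ = 2.35 m; ΔE = 4.33 m

q = Q/b = 11.3/4.29 = 2.63 m²/s; V₁ = q/y₁ = 11.3 m/s. Fr₁ = V₁/√(g·y₁) = 7.48.
Bélanger equation: y₂/y₁ = ½[√(1 + 8Fr₁²) − 1] = ½[√448.3 − 1] = 10.1.
y₂ = 10.1 × 0.233 = 2.35 m.
Head loss: ΔE = (y₂ − y₁)³/(4y₁y₂) = (2.35 − 0.233)³/(4×0.233×2.35) = 9.49/2.19 = 4.33 m.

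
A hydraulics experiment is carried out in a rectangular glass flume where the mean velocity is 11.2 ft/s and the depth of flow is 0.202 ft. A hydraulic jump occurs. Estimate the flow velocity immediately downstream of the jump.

V₂ = 1.95 ft/s

Fr₁ = V₁/√(g·y₁) = 11.2/√(32.2×0.202) = 4.39.
Bélanger equation: y₂/y₁ = ½[√(1 + 8Fr₁²) − 1] = ½[√155.3 − 1] = 5.73.
y₂ = 5.73 × 0.202 = 1.16 ft.
q = V₁·y₁ = 11.2 × 0.202 = 2.26 ft²/s.
V₂ = q/y₂ = 2.26/1.16 = 1.95 ft/s.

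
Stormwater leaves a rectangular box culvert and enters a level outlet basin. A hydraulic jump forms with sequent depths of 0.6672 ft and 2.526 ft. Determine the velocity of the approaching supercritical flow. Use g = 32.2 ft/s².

For a rectangular channel the momentum equation gives q² = ½·g·y₁·y₂·(y₁ + y₂) = ½×32.2×0.6672×2.526×3.193 = 86.64.
q = √86.64 = 9.308 ft²/s.
V₁ = q/y₁ = 9.308/0.6672 = 13.95 ft/s.

V₁ = 13.95 ft/s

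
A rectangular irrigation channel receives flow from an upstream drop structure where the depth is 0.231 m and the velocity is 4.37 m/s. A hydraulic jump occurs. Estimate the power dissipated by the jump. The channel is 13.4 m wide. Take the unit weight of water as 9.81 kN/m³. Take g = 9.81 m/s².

P = 38.6 kW

Fr₁ = V₁/√(g·y₁) = 4.37/√(9.81×0.231) = 2.90.
Bélanger equation: y₂/y₁ = ½[√(1 + 8Fr₁²) − 1] = ½[√68.42 − 1] = 3.64.
y₂ = 3.64 × 0.231 = 0.840 m.
q = V₁·y₁ = 4.37 × 0.231 = 1.01 m²/s. V₂ = q/y₂ = 1.01/0.840 = 1.20 m/s. E₁ = y₁ + V₁²/2g = 1.20 m; E₂ = y₂ + V₂²/2g = 0.913 m. ΔE = E₁ − E₂ = 0.291 m.
Q = q·b = 1.01 × 13.4 = 13.5 m³/s. P = γ·Q·ΔE = 9.81 × 13.5 × 0.291 = 38.6 kW.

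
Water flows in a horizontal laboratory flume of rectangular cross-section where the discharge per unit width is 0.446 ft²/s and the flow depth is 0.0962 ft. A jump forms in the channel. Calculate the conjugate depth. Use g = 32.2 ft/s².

V₁ = q/y₁ = 0.446/0.0962 = 4.64 ft/s. Fr₁ = V₁/√(g·y₁) = 4.64/√(32.2×0.0962) = 2.63.
From the momentum equation for a rectangular channel, y₂/y₁ = ½[√(1 + 8Fr₁²) − 1] = ½[√56.51 − 1] = 3.26.
y₂ = 3.26 × 0.0962 = 0.313 ft.

y₂ = 0.313 ft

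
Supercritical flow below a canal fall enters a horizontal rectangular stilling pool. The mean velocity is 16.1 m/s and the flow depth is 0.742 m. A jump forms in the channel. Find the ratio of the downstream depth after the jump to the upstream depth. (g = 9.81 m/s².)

y₂/y₁ = 7.95

Fr₁ = V₁/√(g·y₁) = 16.1/√(9.81×0.742) = 5.97.
Conjugate-depth relation: y₂/y₁ = ½[√(1 + 8Fr₁²) − 1] = ½[√285.9 − 1] = 7.95.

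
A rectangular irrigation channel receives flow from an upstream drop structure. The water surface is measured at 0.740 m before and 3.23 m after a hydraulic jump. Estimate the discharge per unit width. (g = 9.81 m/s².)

For a rectangular channel the momentum equation gives q² = ½·g·y₁·y₂·(y₁ + y₂) = ½×9.81×0.740×3.23×3.97 = 46.5.
q = √46.5 = 6.82 m²/s.

q = 6.82 m²/s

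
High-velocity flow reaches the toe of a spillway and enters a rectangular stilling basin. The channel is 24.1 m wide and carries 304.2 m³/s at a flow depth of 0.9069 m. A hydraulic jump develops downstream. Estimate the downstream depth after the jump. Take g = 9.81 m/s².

q = Q/b = 304.2/24.1 = 12.62 m²/s; V₁ = q/y₁ = 13.92 m/s. Fr₁ = V₁/√(g·y₁) = 4.666.
By Bélanger, y₂/y₁ = ½[√(1 + 8Fr₁²) − 1] = ½[√175.19 − 1] = 6.118.
y₂ = 6.118 × 0.9069 = 5.548 m.

y₂ = 5.548 m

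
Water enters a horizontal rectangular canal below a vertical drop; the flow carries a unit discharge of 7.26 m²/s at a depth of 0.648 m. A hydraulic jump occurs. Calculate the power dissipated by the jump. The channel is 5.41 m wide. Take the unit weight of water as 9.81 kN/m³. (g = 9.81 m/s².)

V₁ = q/y₁ = 7.26/0.648 = 11.2 m/s. Fr₁ = V₁/√(g·y₁) = 11.2/√(9.81×0.648) = 4.44.
Conjugate-depth relation: y₂/y₁ = ½[√(1 + 8Fr₁²) − 1] = ½[√159.0 − 1] = 5.80.
y₂ = 5.80 × 0.648 = 3.76 m.
Head loss: ΔE = (y₂ − y₁)³/(4y₁y₂) = (3.76 − 0.648)³/(4×0.648×3.76) = 30.2/9.75 = 3.09 m.
Q = q·b = 7.26 × 5.41 = 39.3 m³/s. P = γ·Q·ΔE = 9.81 × 39.3 × 3.09 = 1192 kW.

P = 1192 kW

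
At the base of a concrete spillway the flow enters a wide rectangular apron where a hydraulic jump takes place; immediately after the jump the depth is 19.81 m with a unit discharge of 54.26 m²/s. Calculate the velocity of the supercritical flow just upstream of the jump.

V₁ = 38.03 m/s

V₂ = q/y₂ = 54.26/19.81 = 2.739 m/s; Fr₂ = V₂/√(g·y₂) = 0.1965.
From the momentum equation (using Fr₂), y₁/y₂ = ½[√(1 + 8Fr₂²) − 1] = ½[√1.3088 − 1] = 0.07202.
y₁ = 0.07202 × 19.81 = 1.427 m.
V₁ = q/y₁ = 54.26/1.427 = 38.03 m/s.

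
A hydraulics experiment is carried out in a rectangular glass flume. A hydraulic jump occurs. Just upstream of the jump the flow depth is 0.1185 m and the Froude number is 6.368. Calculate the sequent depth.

Fr₁ = 6.368 (given).
Conjugate-depth relation: y₂/y₁ = ½[√(1 + 8Fr₁²) − 1] = ½[√325.41 − 1] = 8.520.
y₂ = 8.520 × 0.1185 = 1.010 m.

y₂ = 1.010 m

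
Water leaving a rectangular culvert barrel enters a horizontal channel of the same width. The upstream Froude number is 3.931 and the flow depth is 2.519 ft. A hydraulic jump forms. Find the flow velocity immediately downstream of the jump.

V₂ = 6.967 ft/s

Fr₁ = 3.931 (given).
Sequent-depth ratio: y₂/y₁ = ½[√(1 + 8Fr₁²) − 1] = ½[√124.62 − 1] = 5.082.
y₂ = 5.082 × 2.519 = 12.80 ft.
V₁ = Fr₁·√(g·y₁) = 3.931×√(32.2×2.519) = 35.40 ft/s; q = V₁·y₁ = 89.18 ft²/s.
V₂ = q/y₂ = 89.18/12.80 = 6.967 ft/s.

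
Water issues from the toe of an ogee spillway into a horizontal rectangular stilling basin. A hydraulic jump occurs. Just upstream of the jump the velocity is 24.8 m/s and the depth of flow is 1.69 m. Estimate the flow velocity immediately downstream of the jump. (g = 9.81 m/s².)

Fr₁ = V₁/√(g·y₁) = 24.8/√(9.81×1.69) = 6.09.
Bélanger equation: y₂/y₁ = ½[√(1 + 8Fr₁²) − 1] = ½[√297.8 − 1] = 8.13.
y₂ = 8.13 × 1.69 = 13.7 m.
q = V₁·y₁ = 24.8 × 1.69 = 41.9 m²/s.
V₂ = q/y₂ = 41.9/13.7 = 3.05 m/s.

V₂ = 3.05 m/s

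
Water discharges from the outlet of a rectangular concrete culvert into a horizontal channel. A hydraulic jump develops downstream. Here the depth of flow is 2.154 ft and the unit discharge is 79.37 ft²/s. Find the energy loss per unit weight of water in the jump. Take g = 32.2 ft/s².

V₁ = q/y₁ = 79.37/2.154 = 36.85 ft/s. Fr₁ = V₁/√(g·y₁) = 36.85/√(32.2×2.154) = 4.424.
Sequent-depth ratio: y₂/y₁ = ½[√(1 + 8Fr₁²) − 1] = ½[√157.61 − 1] = 5.777.
y₂ = 5.777 × 2.154 = 12.44 ft.
V₂ = q/y₂ = 79.37/12.44 = 6.378 ft/s. E₁ = y₁ + V₁²/2g = 23.24 ft; E₂ = y₂ + V₂²/2g = 13.08 ft. ΔE = E₁ − E₂ = 10.16 ft.

ΔE = 10.16 ft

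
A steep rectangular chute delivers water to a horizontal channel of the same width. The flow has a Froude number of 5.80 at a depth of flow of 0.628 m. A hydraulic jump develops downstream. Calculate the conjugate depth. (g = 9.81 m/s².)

Fr₁ = 5.80 (given).
Sequent-depth ratio: y₂/y₁ = ½[√(1 + 8Fr₁²) − 1] = ½[√270.1 − 1] = 7.72.
y₂ = 7.72 × 0.628 = 4.85 m.

y₂ = 4.85 m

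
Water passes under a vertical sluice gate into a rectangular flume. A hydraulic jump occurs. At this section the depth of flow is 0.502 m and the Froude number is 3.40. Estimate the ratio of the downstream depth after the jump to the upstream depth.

y₂/y₁ = 4.33

Fr₁ = 3.40 (given).
Bélanger equation: y₂/y₁ = ½[√(1 + 8Fr₁²) − 1] = ½[√93.48 − 1] = 4.33.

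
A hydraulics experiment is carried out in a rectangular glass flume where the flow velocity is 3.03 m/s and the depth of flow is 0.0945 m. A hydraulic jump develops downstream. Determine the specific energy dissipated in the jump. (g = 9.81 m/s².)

Fr₁ = V₁/√(g·y₁) = 3.03/√(9.81×0.0945) = 3.15.
From the momentum equation for a rectangular channel, y₂/y₁ = ½[√(1 + 8Fr₁²) − 1] = ½[√80.23 − 1] = 3.98.
y₂ = 3.98 × 0.0945 = 0.376 m.
q = V₁·y₁ = 3.03 × 0.0945 = 0.286 m²/s. V₂ = q/y₂ = 0.286/0.376 = 0.762 m/s. E₁ = y₁ + V₁²/2g = 0.562 m; E₂ = y₂ + V₂²/2g = 0.406 m. ΔE = E₁ − E₂ = 0.157 m.

ΔE = 0.157 m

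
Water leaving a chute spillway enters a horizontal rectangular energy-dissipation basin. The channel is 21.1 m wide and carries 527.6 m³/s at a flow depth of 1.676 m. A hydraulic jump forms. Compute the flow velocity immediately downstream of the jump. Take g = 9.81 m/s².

q = Q/b = 527.6/21.1 = 25.00 m²/s; V₁ = q/y₁ = 14.92 m/s. Fr₁ = V₁/√(g·y₁) = 3.679.
Sequent-depth ratio: y₂/y₁ = ½[√(1 + 8Fr₁²) − 1] = ½[√109.30 − 1] = 4.727.
y₂ = 4.727 × 1.676 = 7.923 m.
V₂ = q/y₂ = 25.00/7.923 = 3.156 m/s.

V₂ = 3.156 m/s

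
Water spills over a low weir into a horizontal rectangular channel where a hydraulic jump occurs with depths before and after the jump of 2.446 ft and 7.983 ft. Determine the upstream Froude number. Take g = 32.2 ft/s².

For a rectangular channel the momentum equation gives q² = ½·g·y₁·y₂·(y₁ + y₂) = ½×32.2×2.446×7.983×10.43 = 3279.
q = √3279 = 57.26 ft²/s.
V₁ = q/y₁ = 23.41 ft/s; Fr₁ = V₁/√(g·y₁) = 2.638.

Fr₁ = 2.638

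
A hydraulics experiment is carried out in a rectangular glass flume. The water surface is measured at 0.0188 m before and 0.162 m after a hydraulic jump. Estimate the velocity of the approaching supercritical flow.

V₁ = 2.76 m/s

For a rectangular channel the momentum equation gives q² = ½·g·y₁·y₂·(y₁ + y₂) = ½×9.81×0.0188×0.162×0.181 = 0.00270.
q = √0.00270 = 0.0520 m²/s.
V₁ = q/y₁ = 0.0520/0.0188 = 2.76 m/s.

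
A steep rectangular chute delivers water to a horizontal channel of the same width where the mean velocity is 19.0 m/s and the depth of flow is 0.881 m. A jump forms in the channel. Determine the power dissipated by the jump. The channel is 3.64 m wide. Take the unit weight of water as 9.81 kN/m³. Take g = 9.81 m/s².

P = 6821 kW

Fr₁ = V₁/√(g·y₁) = 19.0/√(9.81×0.881) = 6.46.
Bélanger equation: y₂/y₁ = ½[√(1 + 8Fr₁²) − 1] = ½[√335.2 − 1] = 8.65.
y₂ = 8.65 × 0.881 = 7.62 m.
Head loss: ΔE = (y₂ − y₁)³/(4y₁y₂) = (7.62 − 0.881)³/(4×0.881×7.62) = 307/26.9 = 11.4 m.
q = V₁·y₁ = 19.0 × 0.881 = 16.7 m²/s. Q = q·b = 16.7 × 3.64 = 60.9 m³/s. P = γ·Q·ΔE = 9.81 × 60.9 × 11.4 = 6821 kW.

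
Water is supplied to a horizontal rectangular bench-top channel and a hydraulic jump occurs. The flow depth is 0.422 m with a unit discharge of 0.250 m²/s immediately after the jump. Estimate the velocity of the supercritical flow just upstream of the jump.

V₁ = 4.01 m/s

V₂ = q/y₂ = 0.250/0.422 = 0.592 m/s; Fr₂ = V₂/√(g·y₂) = 0.291.
Applying the sequent-depth relation in reverse, y₁/y₂ = ½[√(1 + 8Fr₂²) − 1] = ½[√1.678 − 1] = 0.148.
y₁ = 0.148 × 0.422 = 0.0623 m.
V₁ = q/y₁ = 0.250/0.0623 = 4.01 m/s.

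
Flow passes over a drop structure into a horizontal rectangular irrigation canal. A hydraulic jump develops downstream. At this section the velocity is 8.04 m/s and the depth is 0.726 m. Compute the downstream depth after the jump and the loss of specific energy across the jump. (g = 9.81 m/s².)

y₂ = 2.75 m; ΔE = 1.04 m

Fr₁ = V₁/√(g·y₁) = 8.04/√(9.81×0.726) = 3.01.
Bélanger equation: y₂/y₁ = ½[√(1 + 8Fr₁²) − 1] = ½[√73.61 − 1] = 3.79.
y₂ = 3.79 × 0.726 = 2.75 m.
Head loss: ΔE = (y₂ − y₁)³/(4y₁y₂) = (2.75 − 0.726)³/(4×0.726×2.75) = 8.31/7.99 = 1.04 m.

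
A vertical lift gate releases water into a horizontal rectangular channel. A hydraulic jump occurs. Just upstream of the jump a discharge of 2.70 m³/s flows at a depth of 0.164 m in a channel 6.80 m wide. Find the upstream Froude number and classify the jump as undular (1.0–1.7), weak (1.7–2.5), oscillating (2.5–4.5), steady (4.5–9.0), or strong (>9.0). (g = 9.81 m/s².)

Fr₁ = 1.91; weak jump

q = Q/b = 2.70/6.80 = 0.397 m²/s; V₁ = q/y₁ = 2.42 m/s. Fr₁ = V₁/√(g·y₁) = 1.91.
Fr₁ = 1.91 lies in the weak range.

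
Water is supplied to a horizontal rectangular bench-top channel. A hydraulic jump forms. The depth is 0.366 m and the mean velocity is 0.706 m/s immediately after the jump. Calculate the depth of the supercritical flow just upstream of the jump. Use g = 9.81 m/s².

Fr₂ = V₂/√(g·y₂) = 0.706/√(9.81×0.366) = 0.373.
Since the conjugate-depth ratio holds either way, y₁/y₂ = ½[√(1 + 8Fr₂²) − 1] = ½[√2.111 − 1] = 0.226.
y₁ = 0.226 × 0.366 = 0.0829 m.

y₁ = 0.0829 m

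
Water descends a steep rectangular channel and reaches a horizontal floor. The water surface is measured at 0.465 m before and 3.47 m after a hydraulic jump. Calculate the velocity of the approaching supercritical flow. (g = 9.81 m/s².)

V₁ = 12.0 m/s

For a rectangular channel the momentum equation gives q² = ½·g·y₁·y₂·(y₁ + y₂) = ½×9.81×0.465×3.47×3.94 = 31.1.
q = √31.1 = 5.58 m²/s.
V₁ = q/y₁ = 5.58/0.465 = 12.0 m/s.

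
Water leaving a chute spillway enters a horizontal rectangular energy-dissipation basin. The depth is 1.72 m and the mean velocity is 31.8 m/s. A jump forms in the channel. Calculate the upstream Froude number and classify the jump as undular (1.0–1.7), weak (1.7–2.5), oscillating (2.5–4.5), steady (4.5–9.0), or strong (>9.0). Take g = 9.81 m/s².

Fr₁ = 7.74; steady jump

Fr₁ = V₁/√(g·y₁) = 31.8/√(9.81×1.72) = 7.74.
Fr₁ = 7.74 lies in the steady range.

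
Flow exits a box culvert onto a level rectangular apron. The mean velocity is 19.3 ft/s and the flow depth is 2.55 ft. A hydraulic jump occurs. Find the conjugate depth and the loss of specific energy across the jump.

Fr₁ = V₁/√(g·y₁) = 19.3/√(32.2×2.55) = 2.13.
By Bélanger, y₂/y₁ = ½[√(1 + 8Fr₁²) − 1] = ½[√37.29 − 1] = 2.55.
y₂ = 2.55 × 2.55 = 6.51 ft.
q = V₁·y₁ = 19.3 × 2.55 = 49.2 ft²/s. V₂ = q/y₂ = 49.2/6.51 = 7.56 ft/s. E₁ = y₁ + V₁²/2g = 8.33 ft; E₂ = y₂ + V₂²/2g = 7.40 ft. ΔE = E₁ − E₂ = 0.936 ft.

y₂ = 6.51 ft; ΔE = 0.936 ft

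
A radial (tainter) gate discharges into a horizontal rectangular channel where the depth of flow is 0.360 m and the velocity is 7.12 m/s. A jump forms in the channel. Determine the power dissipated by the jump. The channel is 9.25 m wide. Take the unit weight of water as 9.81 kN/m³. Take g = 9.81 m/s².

Fr₁ = V₁/√(g·y₁) = 7.12/√(9.81×0.360) = 3.79.
Bélanger equation: y₂/y₁ = ½[√(1 + 8Fr₁²) − 1] = ½[√115.8 − 1] = 4.88.
y₂ = 4.88 × 0.360 = 1.76 m.
q = V₁·y₁ = 7.12 × 0.360 = 2.56 m²/s. V₂ = q/y₂ = 2.56/1.76 = 1.46 m/s. E₁ = y₁ + V₁²/2g = 2.94 m; E₂ = y₂ + V₂²/2g = 1.87 m. ΔE = E₁ − E₂ = 1.08 m.
Q = q·b = 2.56 × 9.25 = 23.7 m³/s. P = γ·Q·ΔE = 9.81 × 23.7 × 1.08 = 251 kW.

P = 251 kW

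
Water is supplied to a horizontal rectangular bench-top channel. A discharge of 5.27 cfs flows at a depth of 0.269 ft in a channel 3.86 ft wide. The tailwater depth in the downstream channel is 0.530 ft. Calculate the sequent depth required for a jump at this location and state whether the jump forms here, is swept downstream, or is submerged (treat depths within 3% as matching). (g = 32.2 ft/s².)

y₂ = 0.535 ft; the jump forms here

q = Q/b = 5.27/3.86 = 1.37 ft²/s; V₁ = q/y₁ = 5.08 ft/s. Fr₁ = V₁/√(g·y₁) = 1.72.
Bélanger equation: y₂/y₁ = ½[√(1 + 8Fr₁²) − 1] = ½[√24.79 − 1] = 1.99.
y₂ = 1.99 × 0.269 = 0.535 ft.
Tailwater y_tw = 0.530 ft: y_tw ≈ y₂, so the jump forms here.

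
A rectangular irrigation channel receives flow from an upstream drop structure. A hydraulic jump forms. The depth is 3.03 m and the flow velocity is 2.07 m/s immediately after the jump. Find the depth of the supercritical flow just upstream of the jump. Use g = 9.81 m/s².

Fr₂ = V₂/√(g·y₂) = 2.07/√(9.81×3.03) = 0.380.
Applying the sequent-depth relation in reverse, y₁/y₂ = ½[√(1 + 8Fr₂²) − 1] = ½[√2.153 − 1] = 0.234.
y₁ = 0.234 × 3.03 = 0.708 m.

y₁ = 0.708 m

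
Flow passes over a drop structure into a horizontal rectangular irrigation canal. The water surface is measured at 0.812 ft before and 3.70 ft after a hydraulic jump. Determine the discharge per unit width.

q = 14.8 ft²/s

For a rectangular channel the momentum equation gives q² = ½·g·y₁·y₂·(y₁ + y₂) = ½×32.2×0.812×3.70×4.51 = 218.
q = √218 = 14.8 ft²/s.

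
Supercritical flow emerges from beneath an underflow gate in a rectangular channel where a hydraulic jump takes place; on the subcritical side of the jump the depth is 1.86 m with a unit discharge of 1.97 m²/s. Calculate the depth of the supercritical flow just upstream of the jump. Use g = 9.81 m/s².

y₁ = 0.206 m

V₂ = q/y₂ = 1.97/1.86 = 1.06 m/s; Fr₂ = V₂/√(g·y₂) = 0.248.
The Bélanger relation is symmetric: y₁/y₂ = ½[√(1 + 8Fr₂²) − 1] = ½[√1.492 − 1] = 0.111.
y₁ = 0.111 × 1.86 = 0.206 m.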